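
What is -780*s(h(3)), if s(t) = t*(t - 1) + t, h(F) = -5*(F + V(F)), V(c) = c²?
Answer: -2808000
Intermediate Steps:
h(F) = -5*F - 5*F² (h(F) = -5*(F + F²) = -5*F - 5*F²)
s(t) = t + t*(-1 + t) (s(t) = t*(-1 + t) + t = t + t*(-1 + t))
-780*s(h(3)) = -780*225*(-1 - 1*3)² = -780*225*(-1 - 3)² = -780*(5*3*(-4))² = -780*(-60)² = -780*3600 = -2808000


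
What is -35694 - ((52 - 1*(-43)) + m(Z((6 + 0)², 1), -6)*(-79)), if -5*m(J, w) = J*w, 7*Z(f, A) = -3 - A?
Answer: -1254511/35 ≈ -35843.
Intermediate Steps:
Z(f, A) = -3/7 - A/7 (Z(f, A) = (-3 - A)/7 = -3/7 - A/7)
m(J, w) = -J*w/5
-35694 - ((52 - 1*(-43)) + m(Z((6 + 0)², 1), -6)*(-79)) = -35694 - ((52 - 1*(-43)) - ⅕*(-3/7 - ⅐*1)*(-6)*(-79)) = -35694 - ((52 + 43) - ⅕*(-3/7 - ⅐)*(-6)*(-79)) = -35694 - (95 - ⅕*(-4/7)*(-6)*(-79)) = -35694 - (95 - 24/35*(-79)) = -35694 - (95 + 1896/35) = -35694 - 1*5221/35 = -35694 - 5221/35 = -1254511/35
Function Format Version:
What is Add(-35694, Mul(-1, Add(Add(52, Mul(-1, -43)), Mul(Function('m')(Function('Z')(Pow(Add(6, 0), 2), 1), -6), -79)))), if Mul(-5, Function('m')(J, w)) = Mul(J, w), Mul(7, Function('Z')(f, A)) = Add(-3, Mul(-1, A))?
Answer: Rational(-1254511, 35) ≈ -35843.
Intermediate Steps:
Function('Z')(f, A) = Add(Rational(-3, 7), Mul(Rational(-1, 7), A)) (Function('Z')(f, A) = Mul(Rational(1, 7), Add(-3, Mul(-1, A))) = Add(Rational(-3, 7), Mul(Rational(-1, 7), A)))
Function('m')(J, w) = Mul(Rational(-1, 5), J, w) (Function('m')(J, w) = Mul(Rational(-1, 5), Mul(J, w)) = Mul(Rational(-1, 5), J, w))
Add(-35694, Mul(-1, Add(Add(52, Mul(-1, -43)), Mul(Function('m')(Function('Z')(Pow(Add(6, 0), 2), 1), -6), -79)))) = Add(-35694, Mul(-1, Add(Add(52, Mul(-1, -43)), Mul(Mul(Rational(-1, 5), Add(Rational(-3, 7), Mul(Rational(-1, 7), 1)), -6), -79)))) = Add(-35694, Mul(-1, Add(Add(52, 43), Mul(Mul(Rational(-1, 5), Add(Rational(-3, 7), Rational(-1, 7)), -6), -79)))) = Add(-35694, Mul(-1, Add(95, Mul(Mul(Rational(-1, 5), Rational(-4, 7), -6), -79)))) = Add(-35694, Mul(-1, Add(95, Mul(Rational(-24, 35), -79)))) = Add(-35694, Mul(-1, Add(95, Rational(1896, 35)))) = Add(-35694, Mul(-1, Rational(5221, 35))) = Add(-35694, Rational(-5221, 35)) = Rational(-1254511, 35)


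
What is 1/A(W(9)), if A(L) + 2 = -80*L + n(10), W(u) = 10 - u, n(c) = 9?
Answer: -1/73 ≈ -0.013699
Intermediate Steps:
A(L) = 7 - 80*L (A(L) = -2 + (-80*L + 9) = -2 + (9 - 80*L) = 7 - 80*L)
1/A(W(9)) = 1/(7 - 80*(10 - 1*9)) = 1/(7 - 80*(10 - 9)) = 1/(7 - 80*1) = 1/(7 - 80) = 1/(-73) = -1/73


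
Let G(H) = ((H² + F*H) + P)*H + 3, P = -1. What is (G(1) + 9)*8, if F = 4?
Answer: 128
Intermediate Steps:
G(H) = 3 + H*(-1 + H² + 4*H) (G(H) = ((H² + 4*H) - 1)*H + 3 = (-1 + H² + 4*H)*H + 3 = H*(-1 + H² + 4*H) + 3 = 3 + H*(-1 + H² + 4*H))
(G(1) + 9)*8 = ((3 + 1³ - 1*1 + 4*1²) + 9)*8 = ((3 + 1 - 1 + 4*1) + 9)*8 = ((3 + 1 - 1 + 4) + 9)*8 = (7 + 9)*8 = 16*8 = 128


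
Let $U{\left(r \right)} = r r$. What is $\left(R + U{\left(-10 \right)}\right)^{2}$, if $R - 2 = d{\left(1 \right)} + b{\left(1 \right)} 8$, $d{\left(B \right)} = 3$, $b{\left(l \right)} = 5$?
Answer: $21025$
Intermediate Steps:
$U{\left(r \right)} = r^{2}$
$R = 45$ ($R = 2 + \left(3 + 5 \cdot 8\right) = 2 + \left(3 + 40\right) = 2 + 43 = 45$)
$\left(R + U{\left(-10 \right)}\right)^{2} = \left(45 + \left(-10\right)^{2}\right)^{2} = \left(45 + 100\right)^{2} = 145^{2} = 21025$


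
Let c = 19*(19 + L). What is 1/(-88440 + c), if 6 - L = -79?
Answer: -1/86464 ≈ -1.1566e-5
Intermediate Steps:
L = 85 (L = 6 - 1*(-79) = 6 + 79 = 85)
c = 1976 (c = 19*(19 + 85) = 19*104 = 1976)
1/(-88440 + c) = 1/(-88440 + 1976) = 1/(-86464) = -1/86464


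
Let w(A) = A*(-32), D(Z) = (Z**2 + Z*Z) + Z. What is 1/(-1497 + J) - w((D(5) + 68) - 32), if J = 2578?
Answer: 3147873/1081 ≈ 2912.0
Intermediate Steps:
D(Z) = Z + 2*Z**2 (D(Z) = (Z**2 + Z**2) + Z = 2*Z**2 + Z = Z + 2*Z**2)
w(A) = -32*A
1/(-1497 + J) - w((D(5) + 68) - 32) = 1/(-1497 + 2578) - (-32)*((5*(1 + 2*5) + 68) - 32) = 1/1081 - (-32)*((5*(1 + 10) + 68) - 32) = 1/1081 - (-32)*((5*11 + 68) - 32) = 1/1081 - (-32)*((55 + 68) - 32) = 1/1081 - (-32)*(123 - 32) = 1/1081 - (-32)*91 = 1/1081 - 1*(-2912) = 1/1081 + 2912 = 3147873/1081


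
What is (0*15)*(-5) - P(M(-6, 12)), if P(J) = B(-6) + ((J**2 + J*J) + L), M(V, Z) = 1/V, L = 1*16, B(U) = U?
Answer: -181/18 ≈ -10.056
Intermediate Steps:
L = 16
P(J) = 10 + 2*J**2 (P(J) = -6 + ((J**2 + J*J) + 16) = -6 + ((J**2 + J**2) + 16) = -6 + (2*J**2 + 16) = -6 + (16 + 2*J**2) = 10 + 2*J**2)
(0*15)*(-5) - P(M(-6, 12)) = (0*15)*(-5) - (10 + 2*(1/(-6))**2) = 0*(-5) - (10 + 2*(-1/6)**2) = 0 - (10 + 2*(1/36)) = 0 - (10 + 1/18) = 0 - 1*181/18 = 0 - 181/18 = -181/18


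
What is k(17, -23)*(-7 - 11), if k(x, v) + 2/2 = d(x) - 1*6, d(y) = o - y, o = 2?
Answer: 396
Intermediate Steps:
d(y) = 2 - y
k(x, v) = -5 - x (k(x, v) = -1 + ((2 - x) - 1*6) = -1 + ((2 - x) - 6) = -1 + (-4 - x) = -5 - x)
k(17, -23)*(-7 - 11) = (-5 - 1*17)*(-7 - 11) = (-5 - 17)*(-18) = -22*(-18) = 396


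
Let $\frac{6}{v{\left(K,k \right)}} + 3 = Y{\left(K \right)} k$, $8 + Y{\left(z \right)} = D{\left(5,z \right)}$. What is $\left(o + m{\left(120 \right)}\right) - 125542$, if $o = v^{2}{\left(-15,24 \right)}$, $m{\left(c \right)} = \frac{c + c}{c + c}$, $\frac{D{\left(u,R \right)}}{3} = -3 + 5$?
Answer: $- \frac{36281345}{289} \approx -1.2554 \cdot 10^{5}$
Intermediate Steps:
$D{\left(u,R \right)} = 6$ ($D{\left(u,R \right)} = 3 \left(-3 + 5\right) = 3 \cdot 2 = 6$)
$Y{\left(z \right)} = -2$ ($Y{\left(z \right)} = -8 + 6 = -2$)
$v{\left(K,k \right)} = \frac{6}{-3 - 2 k}$
$m{\left(c \right)} = 1$ ($m{\left(c \right)} = \frac{2 c}{2 c} = 2 c \frac{1}{2 c} = 1$)
$o = \frac{4}{289}$ ($o = \left(\frac{6}{-3 - 48}\right)^{2} = \left(\frac{6}{-51}\right)^{2} = \left(6 \left(- \frac{1}{51}\right)\right)^{2} = \left(- \frac{2}{17}\right)^{2} = \frac{4}{289} \approx 0.013841$)
$\left(o + m{\left(120 \right)}\right) - 125542 = \left(\frac{4}{289} + 1\right) - 125542 = \frac{293}{289} - 125542 = - \frac{36281345}{289}$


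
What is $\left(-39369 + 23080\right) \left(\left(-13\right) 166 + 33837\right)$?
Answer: $-516019231$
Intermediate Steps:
$\left(-39369 + 23080\right) \left(\left(-13\right) 166 + 33837\right) = - 16289 \left(-2158 + 33837\right) = \left(-16289\right) 31679 = -516019231$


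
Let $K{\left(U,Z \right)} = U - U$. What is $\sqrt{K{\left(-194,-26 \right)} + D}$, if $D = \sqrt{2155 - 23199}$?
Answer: $\sqrt[4]{5261} \left(1 + i\right) \approx 8.5166 + 8.5166 i$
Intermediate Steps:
$D = 2 i \sqrt{5261}$ ($D = \sqrt{-21044} = 2 i \sqrt{5261} \approx 145.07 i$)
$K{\left(U,Z \right)} = 0$
$\sqrt{K{\left(-194,-26 \right)} + D} = \sqrt{0 + 2 i \sqrt{5261}} = \sqrt{2 i \sqrt{5261}} = \sqrt{2} \sqrt[4]{5261} \sqrt{i}$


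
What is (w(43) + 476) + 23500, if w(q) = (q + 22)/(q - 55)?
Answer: 287647/12 ≈ 23971.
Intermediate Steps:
w(q) = (22 + q)/(-55 + q)
(w(43) + 476) + 23500 = ((22 + 43)/(-55 + 43) + 476) + 23500 = (65/(-12) + 476) + 23500 = (-1/12*65 + 476) + 23500 = (-65/12 + 476) + 23500 = 5647/12 + 23500 = 287647/12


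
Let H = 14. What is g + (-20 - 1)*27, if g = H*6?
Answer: -483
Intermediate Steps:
g = 84 (g = 14*6 = 84)
g + (-20 - 1)*27 = 84 + (-20 - 1)*27 = 84 - 21*27 = 84 - 567 = -483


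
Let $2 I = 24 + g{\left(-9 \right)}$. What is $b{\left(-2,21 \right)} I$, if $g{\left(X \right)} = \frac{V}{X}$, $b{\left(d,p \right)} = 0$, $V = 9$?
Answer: $0$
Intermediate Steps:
$g{\left(X \right)} = \frac{9}{X}$
$I = \frac{23}{2}$ ($I = \frac{24 + \frac{9}{-9}}{2} = \frac{24 + 9 \left(- \frac{1}{9}\right)}{2} = \frac{24 - 1}{2} = \frac{1}{2} \cdot 23 = \frac{23}{2} \approx 11.5$)
$b{\left(-2,21 \right)} I = 0 \cdot \frac{23}{2} = 0$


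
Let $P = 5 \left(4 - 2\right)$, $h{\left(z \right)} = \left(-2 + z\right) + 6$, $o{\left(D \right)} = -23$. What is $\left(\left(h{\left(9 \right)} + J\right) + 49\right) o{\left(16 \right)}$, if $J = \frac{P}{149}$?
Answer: $- \frac{212704}{149} \approx -1427.5$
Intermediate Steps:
$h{\left(z \right)} = 4 + z$
$P = 10$ ($P = 5 \cdot 2 = 10$)
$J = \frac{10}{149} \approx 0.067114$
$\left(\left(h{\left(9 \right)} + J\right) + 49\right) o{\left(16 \right)} = \left(\left(\left(4 + 9\right) + \frac{10}{149}\right) + 49\right) \left(-23\right) = \left(\left(13 + \frac{10}{149}\right) + 49\right) \left(-23\right) = \left(\frac{1947}{149} + 49\right) \left(-23\right) = \frac{9248}{149} \left(-23\right) = - \frac{212704}{149}$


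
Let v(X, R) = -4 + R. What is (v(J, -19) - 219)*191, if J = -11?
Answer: -46222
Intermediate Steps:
(v(J, -19) - 219)*191 = ((-4 - 19) - 219)*191 = (-23 - 219)*191 = -242*191 = -46222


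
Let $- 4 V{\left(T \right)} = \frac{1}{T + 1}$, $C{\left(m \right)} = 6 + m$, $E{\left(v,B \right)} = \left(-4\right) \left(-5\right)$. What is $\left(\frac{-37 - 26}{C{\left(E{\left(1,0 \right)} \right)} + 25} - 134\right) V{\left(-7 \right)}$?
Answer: $- \frac{2299}{408} \approx -5.6348$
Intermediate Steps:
$E{\left(v,B \right)} = 20$
$V{\left(T \right)} = - \frac{1}{4 \left(1 + T\right)}$ ($V{\left(T \right)} = - \frac{1}{4 \left(T + 1\right)} = - \frac{1}{4 \left(1 + T\right)}$)
$\left(\frac{-37 - 26}{C{\left(E{\left(1,0 \right)} \right)} + 25} - 134\right) V{\left(-7 \right)} = \left(\frac{-37 - 26}{\left(6 + 20\right) + 25} - 134\right) \left(- \frac{1}{4 + 4 \left(-7\right)}\right) = \left(- \frac{63}{26 + 25} - 134\right) \left(- \frac{1}{4 - 28}\right) = \left(- \frac{63}{51} - 134\right) \left(- \frac{1}{-24}\right) = \left(\left(-63\right) \frac{1}{51} - 134\right) \left(\left(-1\right) \left(- \frac{1}{24}\right)\right) = \left(- \frac{21}{17} - 134\right) \frac{1}{24} = \left(- \frac{2299}{17}\right) \frac{1}{24} = - \frac{2299}{408}$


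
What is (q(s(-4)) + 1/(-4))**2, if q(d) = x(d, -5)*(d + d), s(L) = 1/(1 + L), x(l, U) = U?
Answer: 1369/144 ≈ 9.5069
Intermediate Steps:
q(d) = -10*d (q(d) = -5*(d + d) = -10*d)
(q(s(-4)) + 1/(-4))**2 = (-10/(1 - 4) + 1/(-4))**2 = (-10/(-3) - 1/4)**2 = (-10*(-1/3) - 1/4)**2 = (10/3 - 1/4)**2 = (37/12)**2 = 1369/144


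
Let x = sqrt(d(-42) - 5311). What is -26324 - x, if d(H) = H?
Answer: -26324 - I*sqrt(5353) ≈ -26324.0 - 73.164*I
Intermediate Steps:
x = I*sqrt(5353) (x = sqrt(-42 - 5311) = sqrt(-5353) = I*sqrt(5353) ≈ 73.164*I)
-26324 - x = -26324 - I*sqrt(5353)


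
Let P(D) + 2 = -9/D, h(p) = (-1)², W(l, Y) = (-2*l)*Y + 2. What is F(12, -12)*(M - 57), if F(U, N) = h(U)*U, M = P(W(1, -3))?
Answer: -1443/2 ≈ -721.50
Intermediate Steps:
W(l, Y) = 2 - 2*Y*l (W(l, Y) = -2*Y*l + 2 = 2 - 2*Y*l)
h(p) = 1
P(D) = -2 - 9/D
M = -25/8 (M = -2 - 9/(2 - 2*(-3)*1) = -2 - 9/(2 + 6) = -2 - 9/8 = -25/8 ≈ -3.1250)
F(U, N) = U (F(U, N) = 1*U = U)
F(12, -12)*(M - 57) = 12*(-25/8 - 57) = 12*(-481/8) = -1443/2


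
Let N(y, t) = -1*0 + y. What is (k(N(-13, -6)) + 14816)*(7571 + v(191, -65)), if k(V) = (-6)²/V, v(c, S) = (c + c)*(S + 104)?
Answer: 4326900268/13 ≈ 3.3284e+8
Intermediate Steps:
N(y, t) = y (N(y, t) = 0 + y = y)
v(c, S) = 2*c*(104 + S) (v(c, S) = (2*c)*(104 + S) = 2*c*(104 + S))
k(V) = 36/V
(k(N(-13, -6)) + 14816)*(7571 + v(191, -65)) = (36/(-13) + 14816)*(7571 + 2*191*(104 - 65)) = (36*(-1/13) + 14816)*(7571 + 2*191*39) = (-36/13 + 14816)*(7571 + 14898) = (192572/13)*22469 = 4326900268/13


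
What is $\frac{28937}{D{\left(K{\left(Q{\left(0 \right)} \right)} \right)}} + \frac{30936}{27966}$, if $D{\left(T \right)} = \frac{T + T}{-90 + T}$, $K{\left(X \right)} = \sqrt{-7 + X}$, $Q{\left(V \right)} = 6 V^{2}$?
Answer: $\frac{134885669}{9322} + \frac{1302165 i \sqrt{7}}{7} \approx 14470.0 + 4.9217 \cdot 10^{5} i$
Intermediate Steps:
$D{\left(T \right)} = \frac{2 T}{-90 + T}$
$\frac{28937}{D{\left(K{\left(Q{\left(0 \right)} \right)} \right)}} + \frac{30936}{27966} = \frac{28937}{2 \sqrt{-7 + 6 \cdot 0^{2}} \frac{1}{-90 + \sqrt{-7 + 6 \cdot 0^{2}}}} + \frac{30936}{27966} = \frac{28937}{2 \sqrt{-7 + 6 \cdot 0} \frac{1}{-90 + \sqrt{-7 + 6 \cdot 0}}} + 30936 \cdot \frac{1}{27966} = \frac{28937}{2 \sqrt{-7 + 0} \frac{1}{-90 + \sqrt{-7 + 0}}} + \frac{5156}{4661} = \frac{28937}{2 \sqrt{-7} \frac{1}{-90 + \sqrt{-7}}} + \frac{5156}{4661} = \frac{28937}{2 i \sqrt{7} \frac{1}{-90 + i \sqrt{7}}} + \frac{5156}{4661} = 28937 \left(- \frac{i \sqrt{7} \left(-90 + i \sqrt{7}\right)}{14}\right) + \frac{5156}{4661} = - \frac{28937 i \sqrt{7} \left(-90 + i \sqrt{7}\right)}{14} + \frac{5156}{4661} = \frac{5156}{4661} - \frac{28937 i \sqrt{7} \left(-90 + i \sqrt{7}\right)}{14}$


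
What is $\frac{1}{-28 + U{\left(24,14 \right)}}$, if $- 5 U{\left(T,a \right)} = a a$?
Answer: $- \frac{5}{336} \approx -0.014881$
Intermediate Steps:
$U{\left(T,a \right)} = - \frac{a^{2}}{5}$ ($U{\left(T,a \right)} = - \frac{a a}{5} = - \frac{a^{2}}{5}$)
$\frac{1}{-28 + U{\left(24,14 \right)}} = \frac{1}{-28 - \frac{14^{2}}{5}} = \frac{1}{-28 - \frac{196}{5}} = \frac{1}{- \frac{336}{5}} = - \frac{5}{336}$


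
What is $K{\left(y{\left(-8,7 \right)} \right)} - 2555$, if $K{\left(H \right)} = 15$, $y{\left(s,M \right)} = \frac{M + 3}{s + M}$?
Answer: $-2540$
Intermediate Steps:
$y{\left(s,M \right)} = \frac{3 + M}{M + s}$
$K{\left(y{\left(-8,7 \right)} \right)} - 2555 = 15 - 2555 = -2540$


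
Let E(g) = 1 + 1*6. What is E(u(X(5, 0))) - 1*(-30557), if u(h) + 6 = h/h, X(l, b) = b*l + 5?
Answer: 30564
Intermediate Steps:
X(l, b) = 5 + b*l
u(h) = -5 (u(h) = -6 + h/h = -6 + 1 = -5)
E(g) = 7 (E(g) = 1 + 6 = 7)
E(u(X(5, 0))) - 1*(-30557) = 7 - 1*(-30557) = 7 + 30557 = 30564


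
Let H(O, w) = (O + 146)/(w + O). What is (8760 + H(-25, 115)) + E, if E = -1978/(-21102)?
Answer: 2773258027/316530 ≈ 8761.4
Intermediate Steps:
E = 989/10551 (E = -1978*(-1/21102) = 989/10551 ≈ 0.093735)
H(O, w) = (146 + O)/(O + w)
(8760 + H(-25, 115)) + E = (8760 + (146 - 25)/(-25 + 115)) + 989/10551 = (8760 + 121/90) + 989/10551 = 788521/90 + 989/10551 = 2773258027/316530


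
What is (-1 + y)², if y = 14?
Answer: 169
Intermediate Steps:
(-1 + y)² = (-1 + 14)² = 13² = 169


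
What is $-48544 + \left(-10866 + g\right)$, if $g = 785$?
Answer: $-58625$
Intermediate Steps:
$-48544 + \left(-10866 + g\right) = -48544 + \left(-10866 + 785\right) = -48544 - 10081 = -58625$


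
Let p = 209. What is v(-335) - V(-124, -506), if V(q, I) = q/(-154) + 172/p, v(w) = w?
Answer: -492487/1463 ≈ -336.63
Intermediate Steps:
V(q, I) = 172/209 - q/154 (V(q, I) = q/(-154) + 172/209 = q*(-1/154) + 172*(1/209) = -q/154 + 172/209 = 172/209 - q/154)
v(-335) - V(-124, -506) = -335 - (172/209 - 1/154*(-124)) = -335 - (172/209 + 62/77) = -335 - 1*2382/1463 = -335 - 2382/1463 = -492487/1463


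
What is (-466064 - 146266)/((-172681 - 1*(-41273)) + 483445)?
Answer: -612330/352037 ≈ -1.7394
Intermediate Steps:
(-466064 - 146266)/((-172681 - 1*(-41273)) + 483445) = -612330/((-172681 + 41273) + 483445) = -612330/(-131408 + 483445) = -612330/352037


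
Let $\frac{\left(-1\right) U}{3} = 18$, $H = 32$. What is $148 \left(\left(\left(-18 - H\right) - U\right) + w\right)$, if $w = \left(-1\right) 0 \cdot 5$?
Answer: $592$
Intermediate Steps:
$U = -54$ ($U = \left(-3\right) 18 = -54$)
$w = 0$ ($w = 0 \cdot 5 = 0$)
$148 \left(\left(\left(-18 - H\right) - U\right) + w\right) = 148 \left(\left(\left(-18 - 32\right) - -54\right) + 0\right) = 148 \left(\left(\left(-18 - 32\right) + 54\right) + 0\right) = 148 \left(\left(-50 + 54\right) + 0\right) = 148 \left(4 + 0\right) = 148 \cdot 4 = 592$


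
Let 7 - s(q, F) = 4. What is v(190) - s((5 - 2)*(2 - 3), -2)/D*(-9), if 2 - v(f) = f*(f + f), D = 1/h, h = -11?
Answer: -72495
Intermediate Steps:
D = -1/11 (D = 1/(-11) = -1/11 ≈ -0.090909)
v(f) = 2 - 2*f² (v(f) = 2 - f*(f + f) = 2 - f*2*f = 2 - 2*f²)
s(q, F) = 3 (s(q, F) = 7 - 1*4 = 7 - 4 = 3)
v(190) - s((5 - 2)*(2 - 3), -2)/D*(-9) = (2 - 2*190²) - 3/(-1/11)*(-9) = (2 - 2*36100) - (-11*3)*(-9) = (2 - 72200) - (-33)*(-9) = -72198 - 1*297 = -72198 - 297 = -72495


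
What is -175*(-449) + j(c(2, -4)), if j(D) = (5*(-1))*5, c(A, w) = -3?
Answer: 78550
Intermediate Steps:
j(D) = -25 (j(D) = -5*5 = -25)
-175*(-449) + j(c(2, -4)) = -175*(-449) - 25 = 78575 - 25 = 78550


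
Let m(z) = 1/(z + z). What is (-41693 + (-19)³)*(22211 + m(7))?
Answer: -1078391940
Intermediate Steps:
m(z) = 1/(2*z)
(-41693 + (-19)³)*(22211 + m(7)) = (-41693 + (-19)³)*(22211 + (½)/7) = (-41693 - 6859)*(22211 + (½)*(⅐)) = -48552*(22211 + 1/14) = -48552*310955/14 = -1078391940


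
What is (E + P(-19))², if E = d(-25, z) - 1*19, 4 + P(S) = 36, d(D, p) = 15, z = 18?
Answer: 784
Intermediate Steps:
P(S) = 32 (P(S) = -4 + 36 = 32)
E = -4 (E = 15 - 1*19 = 15 - 19 = -4)
(E + P(-19))² = (-4 + 32)² = 28² = 784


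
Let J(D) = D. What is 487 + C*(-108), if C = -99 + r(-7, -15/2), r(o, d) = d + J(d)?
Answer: 12799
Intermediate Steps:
r(o, d) = 2*d (r(o, d) = d + d = 2*d)
C = -114 (C = -99 + 2*(-15/2) = -99 - 15 = -114)
487 + C*(-108) = 487 - 114*(-108) = 487 + 12312 = 12799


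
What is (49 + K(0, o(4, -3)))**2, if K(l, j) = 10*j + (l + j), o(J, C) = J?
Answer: 8649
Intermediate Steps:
K(l, j) = l + 11*j (K(l, j) = 10*j + (j + l) = l + 11*j)
(49 + K(0, o(4, -3)))**2 = (49 + (0 + 11*4))**2 = (49 + (0 + 44))**2 = (49 + 44)**2 = 93**2 = 8649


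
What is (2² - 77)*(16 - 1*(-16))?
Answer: -2336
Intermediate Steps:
(2² - 77)*(16 - 1*(-16)) = (4 - 77)*(16 + 16) = -73*32 = -2336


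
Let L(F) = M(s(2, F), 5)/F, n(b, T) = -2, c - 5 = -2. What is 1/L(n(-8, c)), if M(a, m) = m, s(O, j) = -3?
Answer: -2/5 ≈ -0.40000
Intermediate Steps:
c = 3 (c = 5 - 2 = 3)
L(F) = 5/F
1/L(n(-8, c)) = 1/(5/(-2)) = 1/(5*(-1/2)) = 1/(-5/2) = -2/5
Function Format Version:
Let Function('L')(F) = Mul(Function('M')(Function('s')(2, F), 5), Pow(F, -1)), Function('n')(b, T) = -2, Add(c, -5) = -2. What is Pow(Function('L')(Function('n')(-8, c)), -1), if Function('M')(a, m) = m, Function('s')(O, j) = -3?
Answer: Rational(-2, 5) ≈ -0.40000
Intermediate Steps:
c = 3 (c = Add(5, -2) = 3)
Function('L')(F) = Mul(5, Pow(F, -1))
Pow(Function('L')(Function('n')(-8, c)), -1) = Pow(Mul(5, Pow(-2, -1)), -1) = Pow(Mul(5, Rational(-1, 2)), -1) = Pow(Rational(-5, 2), -1) = Rational(-2, 5)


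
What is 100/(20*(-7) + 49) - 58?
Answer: -5378/91 ≈ -59.099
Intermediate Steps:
100/(20*(-7) + 49) - 58 = 100/(-140 + 49) - 58 = 100/(-91) - 58 = 100*(-1/91) - 58 = -100/91 - 58 = -5378/91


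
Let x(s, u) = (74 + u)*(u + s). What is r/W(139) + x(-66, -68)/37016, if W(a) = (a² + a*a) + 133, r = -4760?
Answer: -10368563/71764770 ≈ -0.14448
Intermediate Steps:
x(s, u) = (74 + u)*(s + u)
W(a) = 133 + 2*a² (W(a) = (a² + a²) + 133 = 2*a² + 133 = 133 + 2*a²)
r/W(139) + x(-66, -68)/37016 = -4760/(133 + 2*139²) + ((-68)² + 74*(-66) + 74*(-68) - 66*(-68))/37016 = -4760/(133 + 2*19321) + (4624 - 4884 - 5032 + 4488)*(1/37016) = -4760/(133 + 38642) - 804*1/37016 = -4760/38775 - 201/9254 = -4760*1/38775 - 201/9254 = -952/7755 - 201/9254 = -10368563/71764770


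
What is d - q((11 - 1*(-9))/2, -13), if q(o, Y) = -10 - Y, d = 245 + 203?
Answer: 445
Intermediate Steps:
d = 448
d - q((11 - 1*(-9))/2, -13) = 448 - (-10 - 1*(-13)) = 448 - (-10 + 13) = 448 - 1*3 = 448 - 3 = 445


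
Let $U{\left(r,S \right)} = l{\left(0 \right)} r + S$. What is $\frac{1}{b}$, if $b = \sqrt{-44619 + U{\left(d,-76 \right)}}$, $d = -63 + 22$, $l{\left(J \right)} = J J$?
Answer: $- \frac{i \sqrt{44695}}{44695} \approx - 0.0047301 i$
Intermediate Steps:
$l{\left(J \right)} = J^{2}$
$d = -41$
$U{\left(r,S \right)} = S$ ($U{\left(r,S \right)} = 0^{2} r + S = 0 r + S = 0 + S = S$)
$b = i \sqrt{44695}$ ($b = \sqrt{-44619 - 76} = \sqrt{-44695} = i \sqrt{44695} \approx 211.41 i$)
$\frac{1}{b} = \frac{1}{i \sqrt{44695}} = - \frac{i \sqrt{44695}}{44695}$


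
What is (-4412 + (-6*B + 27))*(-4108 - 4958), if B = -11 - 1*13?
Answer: 38448906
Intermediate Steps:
B = -24 (B = -11 - 13 = -24)
(-4412 + (-6*B + 27))*(-4108 - 4958) = (-4412 + (-6*(-24) + 27))*(-4108 - 4958) = (-4412 + (144 + 27))*(-9066) = (-4412 + 171)*(-9066) = -4241*(-9066) = 38448906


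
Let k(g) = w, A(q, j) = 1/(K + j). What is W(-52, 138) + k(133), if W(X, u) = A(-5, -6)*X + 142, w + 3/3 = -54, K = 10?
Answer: 74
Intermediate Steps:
w = -55 (w = -1 - 54 = -55)
A(q, j) = 1/(10 + j)
W(X, u) = 142 + X/4 (W(X, u) = X/(10 - 6) + 142 = X/4 + 142 = 142 + X/4)
k(g) = -55
W(-52, 138) + k(133) = (142 + (¼)*(-52)) - 55 = (142 - 13) - 55 = 129 - 55 = 74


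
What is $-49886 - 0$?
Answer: $-49886$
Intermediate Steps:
$-49886 - 0 = -49886 + 0 = -49886$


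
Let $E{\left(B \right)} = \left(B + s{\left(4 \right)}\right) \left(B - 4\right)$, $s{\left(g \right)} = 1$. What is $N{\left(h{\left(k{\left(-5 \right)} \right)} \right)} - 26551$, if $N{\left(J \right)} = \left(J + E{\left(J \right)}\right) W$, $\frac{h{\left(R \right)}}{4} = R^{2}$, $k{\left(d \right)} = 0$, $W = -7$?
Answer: $-26523$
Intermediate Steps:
$E{\left(B \right)} = \left(1 + B\right) \left(-4 + B\right)$ ($E{\left(B \right)} = \left(B + 1\right) \left(B - 4\right) = \left(1 + B\right) \left(-4 + B\right)$)
$h{\left(R \right)} = 4 R^{2}$
$N{\left(J \right)} = 28 - 7 J^{2} + 14 J$ ($N{\left(J \right)} = \left(J - \left(4 - J^{2} + 3 J\right)\right) \left(-7\right) = \left(-4 + J^{2} - 2 J\right) \left(-7\right) = 28 - 7 J^{2} + 14 J$)
$N{\left(h{\left(k{\left(-5 \right)} \right)} \right)} - 26551 = \left(28 - 7 \left(4 \cdot 0^{2}\right)^{2} + 14 \cdot 4 \cdot 0^{2}\right) - 26551 = \left(28 - 7 \left(4 \cdot 0\right)^{2} + 14 \cdot 4 \cdot 0\right) - 26551 = \left(28 - 7 \cdot 0^{2} + 14 \cdot 0\right) - 26551 = \left(28 - 0 + 0\right) - 26551 = \left(28 + 0 + 0\right) - 26551 = 28 - 26551 = -26523$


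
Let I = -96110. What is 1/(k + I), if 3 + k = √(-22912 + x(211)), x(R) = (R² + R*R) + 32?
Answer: -96113/9237642607 - √66162/9237642607 ≈ -1.0432e-5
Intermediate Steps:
x(R) = 32 + 2*R² (x(R) = (R² + R²) + 32 = 2*R² + 32 = 32 + 2*R²)
k = -3 + √66162 (k = -3 + √(-22912 + (32 + 2*211²)) = -3 + √(-22912 + (32 + 2*44521)) = -3 + √(-22912 + (32 + 89042)) = -3 + √(-22912 + 89074) = -3 + √66162 ≈ 254.22)
1/(k + I) = 1/((-3 + √66162) - 96110) = 1/(-96113 + √66162)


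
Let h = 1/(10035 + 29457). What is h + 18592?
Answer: 734235265/39492 ≈ 18592.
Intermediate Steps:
h = 1/39492 ≈ 2.5322e-5
h + 18592 = 1/39492 + 18592 = 734235265/39492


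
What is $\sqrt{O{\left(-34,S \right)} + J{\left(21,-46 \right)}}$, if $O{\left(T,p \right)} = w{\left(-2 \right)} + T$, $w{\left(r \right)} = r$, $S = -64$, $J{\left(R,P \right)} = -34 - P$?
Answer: $2 i \sqrt{6} \approx 4.899 i$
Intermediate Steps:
$O{\left(T,p \right)} = -2 + T$
$\sqrt{O{\left(-34,S \right)} + J{\left(21,-46 \right)}} = \sqrt{\left(-2 - 34\right) - -12} = \sqrt{-36 + \left(-34 + 46\right)} = \sqrt{-36 + 12} = \sqrt{-24} = 2 i \sqrt{6}$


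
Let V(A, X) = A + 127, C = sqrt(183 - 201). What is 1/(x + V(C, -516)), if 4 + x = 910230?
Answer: 303451/276247528209 - I*sqrt(2)/276247528209 ≈ 1.0985e-6 - 5.1194e-12*I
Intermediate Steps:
C = 3*I*sqrt(2) (C = sqrt(-18) = 3*I*sqrt(2) ≈ 4.2426*I)
V(A, X) = 127 + A
x = 910226 (x = -4 + 910230 = 910226)
1/(x + V(C, -516)) = 1/(910226 + (127 + 3*I*sqrt(2))) = 1/(910353 + 3*I*sqrt(2))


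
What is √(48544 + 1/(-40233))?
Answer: √78577895524983/40233 ≈ 220.33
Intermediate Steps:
√(48544 + 1/(-40233)) = √(48544 - 1/40233) = √(1953070751/40233) = √78577895524983/40233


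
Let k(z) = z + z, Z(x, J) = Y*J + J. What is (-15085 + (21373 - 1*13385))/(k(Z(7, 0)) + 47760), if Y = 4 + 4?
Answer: -7097/47760 ≈ -0.14860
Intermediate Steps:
Y = 8
Z(x, J) = 9*J (Z(x, J) = 8*J + J = 9*J)
k(z) = 2*z
(-15085 + (21373 - 1*13385))/(k(Z(7, 0)) + 47760) = (-15085 + (21373 - 1*13385))/(2*(9*0) + 47760) = (-15085 + (21373 - 13385))/(2*0 + 47760) = (-15085 + 7988)/(0 + 47760) = -7097/47760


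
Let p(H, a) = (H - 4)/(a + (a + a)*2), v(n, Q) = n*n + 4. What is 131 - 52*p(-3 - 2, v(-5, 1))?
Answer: 19463/145 ≈ 134.23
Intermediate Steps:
v(n, Q) = 4 + n**2 (v(n, Q) = n**2 + 4 = 4 + n**2)
p(H, a) = (-4 + H)/(5*a) (p(H, a) = (-4 + H)/(a + (2*a)*2) = (-4 + H)/(a + 4*a) = (-4 + H)/((5*a)) = (-4 + H)*(1/(5*a)) = (-4 + H)/(5*a))
131 - 52*p(-3 - 2, v(-5, 1)) = 131 - 52*(-4 + (-3 - 2))/(5*(4 + (-5)**2)) = 131 - 52*(-4 - 5)/(5*(4 + 25)) = 131 - 52*(-9)/(5*29) = 131 - 52*(-9/145) = 131 + 468/145 = 19463/145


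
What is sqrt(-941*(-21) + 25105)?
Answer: sqrt(44866) ≈ 211.82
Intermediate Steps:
sqrt(-941*(-21) + 25105) = sqrt(19761 + 25105) = sqrt(44866)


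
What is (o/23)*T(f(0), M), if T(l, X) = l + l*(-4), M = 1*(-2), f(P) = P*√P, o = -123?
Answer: 0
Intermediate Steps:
f(P) = P^(3/2)
M = -2
T(l, X) = -3*l (T(l, X) = l - 4*l = -3*l)
(o/23)*T(f(0), M) = (-123/23)*(-3*0^(3/2)) = (-123*1/23)*(-3*0) = -123/23*0 = 0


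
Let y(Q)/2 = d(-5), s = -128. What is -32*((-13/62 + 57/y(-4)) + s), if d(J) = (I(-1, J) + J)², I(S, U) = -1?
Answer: 379196/93 ≈ 4077.4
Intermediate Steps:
d(J) = (-1 + J)²
y(Q) = 72 (y(Q) = 2*(-1 - 5)² = 2*(-6)² = 2*36 = 72)
-32*((-13/62 + 57/y(-4)) + s) = -32*((-13/62 + 57/72) - 128) = -32*((-13*1/62 + 57*(1/72)) - 128) = -32*((-13/62 + 19/24) - 128) = -32*(433/744 - 128) = -32*(-94799/744) = 379196/93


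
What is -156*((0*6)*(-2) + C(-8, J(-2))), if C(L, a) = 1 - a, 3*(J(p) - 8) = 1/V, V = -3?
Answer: 3224/3 ≈ 1074.7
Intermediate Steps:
J(p) = 71/9 (J(p) = 8 + (⅓)/(-3) = 8 + (⅓)*(-⅓) = 8 - ⅑ = 71/9)
-156*((0*6)*(-2) + C(-8, J(-2))) = -156*((0*6)*(-2) + (1 - 1*71/9)) = -156*(0*(-2) + (1 - 71/9)) = -156*(0 - 62/9) = -156*(-62/9) = 3224/3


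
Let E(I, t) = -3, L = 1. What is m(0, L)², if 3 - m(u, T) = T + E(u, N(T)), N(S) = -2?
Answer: 25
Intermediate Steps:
m(u, T) = 6 - T (m(u, T) = 3 - (T - 3) = 3 - (-3 + T) = 3 + (3 - T) = 6 - T)
m(0, L)² = (6 - 1*1)² = (6 - 1)² = 5² = 25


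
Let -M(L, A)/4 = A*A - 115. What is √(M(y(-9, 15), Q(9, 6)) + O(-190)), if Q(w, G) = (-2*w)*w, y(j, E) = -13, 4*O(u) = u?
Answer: I*√418254/2 ≈ 323.36*I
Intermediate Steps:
O(u) = u/4
Q(w, G) = -2*w²
M(L, A) = 460 - 4*A² (M(L, A) = -4*(A*A - 115) = -4*(A² - 115) = -4*(-115 + A²) = 460 - 4*A²)
√(M(y(-9, 15), Q(9, 6)) + O(-190)) = √((460 - 4*(-2*9²)²) + (¼)*(-190)) = √((460 - 4*(-2*81)²) - 95/2) = √((460 - 4*(-162)²) - 95/2) = √((460 - 4*26244) - 95/2) = √((460 - 104976) - 95/2) = √(-104516 - 95/2) = √(-209127/2) = I*√418254/2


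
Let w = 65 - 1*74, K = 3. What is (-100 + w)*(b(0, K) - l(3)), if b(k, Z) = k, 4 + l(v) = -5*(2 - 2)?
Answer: -436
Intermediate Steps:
l(v) = -4 (l(v) = -4 - 5*(2 - 2) = -4 - 5*0 = -4 + 0 = -4)
w = -9 (w = 65 - 74 = -9)
(-100 + w)*(b(0, K) - l(3)) = (-100 - 9)*(0 - 1*(-4)) = -109*(0 + 4) = -109*4 = -436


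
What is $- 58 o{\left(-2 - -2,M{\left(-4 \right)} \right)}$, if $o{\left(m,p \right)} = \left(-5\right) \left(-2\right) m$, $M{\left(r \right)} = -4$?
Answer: $0$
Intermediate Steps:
$o{\left(m,p \right)} = 10 m$
$- 58 o{\left(-2 - -2,M{\left(-4 \right)} \right)} = - 58 \cdot 10 \left(-2 - -2\right) = - 58 \cdot 10 \left(-2 + 2\right) = - 58 \cdot 10 \cdot 0 = \left(-58\right) 0 = 0$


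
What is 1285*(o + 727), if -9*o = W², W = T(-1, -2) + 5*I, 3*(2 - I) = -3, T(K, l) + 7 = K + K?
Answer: 929055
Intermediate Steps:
T(K, l) = -7 + 2*K (T(K, l) = -7 + (K + K) = -7 + 2*K)
I = 3 (I = 2 - ⅓*(-3) = 2 + 1 = 3)
W = 6 (W = (-7 + 2*(-1)) + 5*3 = (-7 - 2) + 15 = -9 + 15 = 6)
o = -4 (o = -⅑*6² = -⅑*36 = -4)
1285*(o + 727) = 1285*(-4 + 727) = 1285*723 = 929055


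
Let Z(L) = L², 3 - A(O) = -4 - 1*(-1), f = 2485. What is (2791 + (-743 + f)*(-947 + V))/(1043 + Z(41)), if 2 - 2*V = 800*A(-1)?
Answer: -5825941/2724 ≈ -2138.7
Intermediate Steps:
A(O) = 6 (A(O) = 3 - (-4 - 1*(-1)) = 3 - (-4 + 1) = 3 - 1*(-3) = 3 + 3 = 6)
V = -2399 (V = 1 - 400*6 = 1 - ½*4800 = 1 - 2400 = -2399)
(2791 + (-743 + f)*(-947 + V))/(1043 + Z(41)) = (2791 + (-743 + 2485)*(-947 - 2399))/(1043 + 41²) = (2791 + 1742*(-3346))/(1043 + 1681) = (2791 - 5828732)/2724 = -5825941*1/2724 = -5825941/2724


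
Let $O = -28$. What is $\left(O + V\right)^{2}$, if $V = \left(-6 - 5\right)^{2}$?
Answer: $8649$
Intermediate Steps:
$V = 121$ ($V = \left(-11\right)^{2} = 121$)
$\left(O + V\right)^{2} = \left(-28 + 121\right)^{2} = 93^{2} = 8649$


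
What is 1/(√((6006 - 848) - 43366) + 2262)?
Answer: 377/859142 - 2*I*√597/1288713 ≈ 0.00043881 - 3.7919e-5*I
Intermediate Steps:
1/(√((6006 - 848) - 43366) + 2262) = 1/(√(5158 - 43366) + 2262) = 1/(√(-38208) + 2262) = 1/(8*I*√597 + 2262) = 1/(2262 + 8*I*√597)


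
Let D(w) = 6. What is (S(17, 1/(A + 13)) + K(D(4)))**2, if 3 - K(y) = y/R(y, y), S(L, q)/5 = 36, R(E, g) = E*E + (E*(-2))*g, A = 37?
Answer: 1207801/36 ≈ 33550.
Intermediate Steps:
R(E, g) = E**2 - 2*E*g (R(E, g) = E**2 + (-2*E)*g = E**2 - 2*E*g)
S(L, q) = 180 (S(L, q) = 5*36 = 180)
K(y) = 3 + 1/y (K(y) = 3 - y/(y*(y - 2*y)) = 3 - y/(y*(-y)) = 3 - y/((-y**2)) = 3 - y*(-1/y**2) = 3 - (-1)/y = 3 + 1/y)
(S(17, 1/(A + 13)) + K(D(4)))**2 = (180 + (3 + 1/6))**2 = (180 + 19/6)**2 = (1099/6)**2 = 1207801/36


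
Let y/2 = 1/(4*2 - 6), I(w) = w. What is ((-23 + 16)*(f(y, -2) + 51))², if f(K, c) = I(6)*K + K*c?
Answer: 148225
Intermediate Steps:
y = 1 (y = 2/(4*2 - 6) = 2/(8 - 6) = 2/2 = 2*(½) = 1)
f(K, c) = 6*K + K*c
((-23 + 16)*(f(y, -2) + 51))² = ((-23 + 16)*(1*(6 - 2) + 51))² = (-7*(1*4 + 51))² = (-7*(4 + 51))² = (-7*55)² = (-385)² = 148225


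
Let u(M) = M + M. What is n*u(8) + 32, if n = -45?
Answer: -688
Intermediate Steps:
u(M) = 2*M
n*u(8) + 32 = -90*8 + 32 = -45*16 + 32 = -720 + 32 = -688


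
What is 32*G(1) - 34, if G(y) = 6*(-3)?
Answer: -610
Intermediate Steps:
G(y) = -18
32*G(1) - 34 = 32*(-18) - 34 = -576 - 34 = -610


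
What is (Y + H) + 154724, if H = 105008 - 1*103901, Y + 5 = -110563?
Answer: 45263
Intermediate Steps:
Y = -110568 (Y = -5 - 110563 = -110568)
H = 1107 (H = 105008 - 103901 = 1107)
(Y + H) + 154724 = (-110568 + 1107) + 154724 = -109461 + 154724 = 45263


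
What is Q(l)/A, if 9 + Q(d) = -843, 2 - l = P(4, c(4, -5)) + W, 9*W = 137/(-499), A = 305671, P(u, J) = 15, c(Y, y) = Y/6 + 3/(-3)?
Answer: -852/305671 ≈ -0.0027873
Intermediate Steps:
c(Y, y) = -1 + Y/6 (c(Y, y) = Y*(1/6) + 3*(-1/3) = Y/6 - 1 = -1 + Y/6)
W = -137/4491 (W = (137/(-499))/9 = (137*(-1/499))/9 = (1/9)*(-137/499) = -137/4491 ≈ -0.030505)
l = -58246/4491 (l = 2 - (15 - 137/4491) = 2 - 1*67228/4491 = 2 - 67228/4491 = -58246/4491 ≈ -12.969)
Q(d) = -852 (Q(d) = -9 - 843 = -852)
Q(l)/A = -852/305671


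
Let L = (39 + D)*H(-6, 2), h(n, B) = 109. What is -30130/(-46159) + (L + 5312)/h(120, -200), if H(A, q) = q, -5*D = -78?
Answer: 1267606704/25156655 ≈ 50.389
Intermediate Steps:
D = 78/5 (D = -⅕*(-78) = 78/5 ≈ 15.600)
L = 546/5 (L = (39 + 78/5)*2 = (273/5)*2 = 546/5 ≈ 109.20)
-30130/(-46159) + (L + 5312)/h(120, -200) = -30130/(-46159) + (546/5 + 5312)/109 = -30130*(-1/46159) + (27106/5)*(1/109) = 30130/46159 + 27106/545 = 1267606704/25156655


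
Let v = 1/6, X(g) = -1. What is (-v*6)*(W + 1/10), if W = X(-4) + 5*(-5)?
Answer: 259/10 ≈ 25.900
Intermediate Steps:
v = ⅙ ≈ 0.16667
W = -26 (W = -1 + 5*(-5) = -1 - 25 = -26)
(-v*6)*(W + 1/10) = (-1*⅙*6)*(-26 + 1/10) = (-⅙*6)*(-26 + ⅒) = -1*(-259/10) = 259/10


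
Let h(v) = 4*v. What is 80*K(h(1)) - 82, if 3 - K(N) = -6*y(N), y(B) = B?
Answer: 2078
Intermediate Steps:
K(N) = 3 + 6*N (K(N) = 3 - (-6)*N = 3 + 6*N)
80*K(h(1)) - 82 = 80*(3 + 6*(4*1)) - 82 = 80*(3 + 6*4) - 82 = 80*(3 + 24) - 82 = 80*27 - 82 = 2160 - 82 = 2078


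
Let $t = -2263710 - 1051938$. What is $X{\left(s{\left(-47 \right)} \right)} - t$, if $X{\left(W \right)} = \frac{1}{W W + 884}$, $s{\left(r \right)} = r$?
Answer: $\frac{10255299265}{3093} \approx 3.3156 \cdot 10^{6}$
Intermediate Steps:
$X{\left(W \right)} = \frac{1}{884 + W^{2}}$ ($X{\left(W \right)} = \frac{1}{W^{2} + 884} = \frac{1}{884 + W^{2}}$)
$t = -3315648$ ($t = -2263710 - 1051938 = -3315648$)
$X{\left(s{\left(-47 \right)} \right)} - t = \frac{1}{884 + \left(-47\right)^{2}} - -3315648 = \frac{1}{884 + 2209} + 3315648 = \frac{1}{3093} + 3315648 = \frac{10255299265}{3093}$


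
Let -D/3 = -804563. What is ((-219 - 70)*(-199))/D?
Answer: 57511/2413689 ≈ 0.023827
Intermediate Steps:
D = 2413689 (D = -3*(-804563) = 2413689)
((-219 - 70)*(-199))/D = ((-219 - 70)*(-199))/2413689 = -289*(-199)*(1/2413689) = 57511*(1/2413689) = 57511/2413689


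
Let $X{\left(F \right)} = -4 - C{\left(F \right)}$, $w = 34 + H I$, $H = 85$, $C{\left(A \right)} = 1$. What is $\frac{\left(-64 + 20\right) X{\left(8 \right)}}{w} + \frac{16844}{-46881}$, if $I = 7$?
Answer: $- \frac{281056}{29488149} \approx -0.0095312$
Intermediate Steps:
$w = 629$ ($w = 34 + 85 \cdot 7 = 34 + 595 = 629$)
$X{\left(F \right)} = -5$ ($X{\left(F \right)} = -4 - 1 = -5$)
$\frac{\left(-64 + 20\right) X{\left(8 \right)}}{w} + \frac{16844}{-46881} = \frac{\left(-64 + 20\right) \left(-5\right)}{629} + \frac{16844}{-46881} = \left(-44\right) \left(-5\right) \frac{1}{629} + 16844 \left(- \frac{1}{46881}\right) = 220 \cdot \frac{1}{629} - \frac{16844}{46881} = \frac{220}{629} - \frac{16844}{46881} = - \frac{281056}{29488149}$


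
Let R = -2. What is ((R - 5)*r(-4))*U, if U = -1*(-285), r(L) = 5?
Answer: -9975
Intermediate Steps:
U = 285
((R - 5)*r(-4))*U = ((-2 - 5)*5)*285 = -7*5*285 = -35*285 = -9975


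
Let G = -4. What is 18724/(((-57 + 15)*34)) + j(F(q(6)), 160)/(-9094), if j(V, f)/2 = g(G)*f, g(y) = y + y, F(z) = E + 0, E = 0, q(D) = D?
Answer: -20827547/1623279 ≈ -12.831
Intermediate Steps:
F(z) = 0 (F(z) = 0 + 0 = 0)
g(y) = 2*y
j(V, f) = -16*f (j(V, f) = 2*((2*(-4))*f) = 2*(-8*f) = -16*f)
18724/(((-57 + 15)*34)) + j(F(q(6)), 160)/(-9094) = 18724/(((-57 + 15)*34)) - 16*160/(-9094) = 18724/((-42*34)) - 2560*(-1/9094) = 18724/(-1428) + 1280/4547 = 18724*(-1/1428) + 1280/4547 = -4681/357 + 1280/4547 = -20827547/1623279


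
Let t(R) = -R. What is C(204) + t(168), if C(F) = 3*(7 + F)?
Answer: 465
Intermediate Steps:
C(F) = 21 + 3*F
C(204) + t(168) = (21 + 3*204) - 1*168 = (21 + 612) - 168 = 633 - 168 = 465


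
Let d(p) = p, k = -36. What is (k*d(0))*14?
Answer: 0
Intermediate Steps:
(k*d(0))*14 = -36*0*14 = 0*14 = 0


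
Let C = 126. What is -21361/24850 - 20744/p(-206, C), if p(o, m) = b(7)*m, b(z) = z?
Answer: -38166343/1565550 ≈ -24.379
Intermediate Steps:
p(o, m) = 7*m
-21361/24850 - 20744/p(-206, C) = -21361/24850 - 20744/(7*126) = -21361*1/24850 - 20744/882 = -21361/24850 - 20744*1/882 = -21361/24850 - 10372/441 = -38166343/1565550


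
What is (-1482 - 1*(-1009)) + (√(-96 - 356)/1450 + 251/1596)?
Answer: -754657/1596 + I*√113/725 ≈ -472.84 + 0.014662*I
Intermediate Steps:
(-1482 - 1*(-1009)) + (√(-96 - 356)/1450 + 251/1596) = (-1482 + 1009) + (√(-452)*(1/1450) + 251*(1/1596)) = -473 + ((2*I*√113)*(1/1450) + 251/1596) = -473 + (I*√113/725 + 251/1596) = -473 + (251/1596 + I*√113/725) = -754657/1596 + I*√113/725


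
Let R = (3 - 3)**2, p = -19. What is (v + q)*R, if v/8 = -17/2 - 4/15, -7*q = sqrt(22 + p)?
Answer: 0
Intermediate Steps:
R = 0 (R = 0**2 = 0)
q = -sqrt(3)/7 (q = -sqrt(22 - 19)/7 = -sqrt(3)/7 ≈ -0.24744)
v = -1052/15 (v = 8*(-17/2 - 4/15) = 8*(-263/30) = -1052/15 ≈ -70.133)
(v + q)*R = (-1052/15 - sqrt(3)/7)*0 = 0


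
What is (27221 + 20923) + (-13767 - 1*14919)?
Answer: 19458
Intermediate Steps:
(27221 + 20923) + (-13767 - 1*14919) = 48144 + (-13767 - 14919) = 48144 - 28686 = 19458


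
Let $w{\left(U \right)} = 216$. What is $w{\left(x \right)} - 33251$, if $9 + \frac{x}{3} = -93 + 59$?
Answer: $-33035$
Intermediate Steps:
$x = -129$ ($x = -27 + 3 \left(-93 + 59\right) = -27 + 3 \left(-34\right) = -27 - 102 = -129$)
$w{\left(x \right)} - 33251 = 216 - 33251 = -33035$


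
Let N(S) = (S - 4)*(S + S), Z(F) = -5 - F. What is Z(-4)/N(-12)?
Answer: -1/384 ≈ -0.0026042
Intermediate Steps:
N(S) = 2*S*(-4 + S) (N(S) = (-4 + S)*(2*S) = 2*S*(-4 + S))
Z(-4)/N(-12) = (-5 - 1*(-4))/((2*(-12)*(-4 - 12))) = (-5 + 4)/((2*(-12)*(-16))) = -1/384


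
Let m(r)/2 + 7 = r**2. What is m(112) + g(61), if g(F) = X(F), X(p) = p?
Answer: 25135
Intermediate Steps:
m(r) = -14 + 2*r**2
g(F) = F
m(112) + g(61) = (-14 + 2*112**2) + 61 = (-14 + 2*12544) + 61 = (-14 + 25088) + 61 = 25074 + 61 = 25135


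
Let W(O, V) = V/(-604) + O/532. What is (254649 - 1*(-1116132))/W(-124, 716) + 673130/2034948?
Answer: -4668405646678897/4830966552 ≈ -9.6635e+5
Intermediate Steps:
W(O, V) = -V/604 + O/532 (W(O, V) = V*(-1/604) + O*(1/532) = -V/604 + O/532)
(254649 - 1*(-1116132))/W(-124, 716) + 673130/2034948 = (254649 - 1*(-1116132))/(-1/604*716 + (1/532)*(-124)) + 673130/2034948 = (254649 + 1116132)/(-179/151 - 31/133) + 673130*(1/2034948) = 1370781/(-28488/20083) + 336565/1017474 = 1370781*(-20083/28488) + 336565/1017474 = -9176464941/9496 + 336565/1017474 = -4668405646678897/4830966552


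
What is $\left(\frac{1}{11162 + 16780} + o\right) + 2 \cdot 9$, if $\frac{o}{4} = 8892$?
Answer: $\frac{994344013}{27942} \approx 35586.0$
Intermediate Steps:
$o = 35568$ ($o = 4 \cdot 8892 = 35568$)
$\left(\frac{1}{11162 + 16780} + o\right) + 2 \cdot 9 = \left(\frac{1}{11162 + 16780} + 35568\right) + 2 \cdot 9 = \left(\frac{1}{27942} + 35568\right) + 18 = \frac{993841057}{27942} + 18 = \frac{994344013}{27942}$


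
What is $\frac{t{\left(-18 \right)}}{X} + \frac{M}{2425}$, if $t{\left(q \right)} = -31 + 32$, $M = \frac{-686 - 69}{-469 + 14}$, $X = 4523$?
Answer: $\frac{903648}{998113025} \approx 0.00090536$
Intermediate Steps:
$M = \frac{151}{91}$ ($M = - \frac{755}{-455} = \left(-755\right) \left(- \frac{1}{455}\right) = \frac{151}{91} \approx 1.6593$)
$t{\left(q \right)} = 1$
$\frac{t{\left(-18 \right)}}{X} + \frac{M}{2425} = 1 \cdot \frac{1}{4523} + \frac{151}{91 \cdot 2425} = 1 \cdot \frac{1}{4523} + \frac{151}{91} \cdot \frac{1}{2425} = \frac{1}{4523} + \frac{151}{220675} = \frac{903648}{998113025}$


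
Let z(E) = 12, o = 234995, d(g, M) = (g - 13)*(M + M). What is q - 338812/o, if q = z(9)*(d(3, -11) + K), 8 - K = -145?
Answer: 1051498808/234995 ≈ 4474.6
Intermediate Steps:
d(g, M) = 2*M*(-13 + g) (d(g, M) = (-13 + g)*(2*M) = 2*M*(-13 + g))
K = 153 (K = 8 - 1*(-145) = 8 + 145 = 153)
q = 4476 (q = 12*(2*(-11)*(-13 + 3) + 153) = 12*(2*(-11)*(-10) + 153) = 12*(220 + 153) = 12*373 = 4476)
q - 338812/o = 4476 - 338812/234995 = 1051498808/234995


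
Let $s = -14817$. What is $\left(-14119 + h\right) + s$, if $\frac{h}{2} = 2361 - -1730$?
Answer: $-20754$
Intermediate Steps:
$h = 8182$ ($h = 2 \left(2361 - -1730\right) = 2 \left(2361 + 1730\right) = 2 \cdot 4091 = 8182$)
$\left(-14119 + h\right) + s = \left(-14119 + 8182\right) - 14817 = -5937 - 14817 = -20754$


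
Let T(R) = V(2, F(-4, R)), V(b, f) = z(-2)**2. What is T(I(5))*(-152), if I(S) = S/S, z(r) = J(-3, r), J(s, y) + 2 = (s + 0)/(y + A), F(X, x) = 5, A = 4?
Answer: -1862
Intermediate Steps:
J(s, y) = -2 + s/(4 + y) (J(s, y) = -2 + (s + 0)/(y + 4) = -2 + s/(4 + y))
z(r) = (-11 - 2*r)/(4 + r) (z(r) = (-8 - 3 - 2*r)/(4 + r) = (-11 - 2*r)/(4 + r))
V(b, f) = 49/4 (V(b, f) = ((-11 - 2*(-2))/(4 - 2))**2 = ((-11 + 4)/2)**2 = ((1/2)*(-7))**2 = (-7/2)**2 = 49/4)
I(S) = 1
T(R) = 49/4
T(I(5))*(-152) = (49/4)*(-152) = -1862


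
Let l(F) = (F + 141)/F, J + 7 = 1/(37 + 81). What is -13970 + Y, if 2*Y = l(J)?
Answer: -7688771/550 ≈ -13980.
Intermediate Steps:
J = -825/118 (J = -7 + 1/(37 + 81) = -7 + 1/118 = -825/118 ≈ -6.9915)
l(F) = (141 + F)/F
Y = -5271/550 (Y = ((141 - 825/118)/(-825/118))/2 = (-118/825*15813/118)/2 = (½)*(-5271/275) = -5271/550 ≈ -9.5836)
-13970 + Y = -13970 - 5271/550 = -7688771/550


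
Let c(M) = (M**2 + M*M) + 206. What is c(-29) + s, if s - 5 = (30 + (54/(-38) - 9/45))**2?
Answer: 24352741/9025 ≈ 2698.4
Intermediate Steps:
c(M) = 206 + 2*M**2 (c(M) = (M**2 + M**2) + 206 = 2*M**2 + 206 = 206 + 2*M**2)
s = 7313541/9025 (s = 5 + (30 + (54/(-38) - 9/45))**2 = 5 + (30 + (54*(-1/38) - 9*1/45))**2 = 5 + (30 + (-27/19 - 1/5))**2 = 5 + (30 - 154/95)**2 = 5 + (2696/95)**2 = 5 + 7268416/9025 = 7313541/9025 ≈ 810.36)
c(-29) + s = (206 + 2*(-29)**2) + 7313541/9025 = (206 + 2*841) + 7313541/9025 = (206 + 1682) + 7313541/9025 = 1888 + 7313541/9025 = 24352741/9025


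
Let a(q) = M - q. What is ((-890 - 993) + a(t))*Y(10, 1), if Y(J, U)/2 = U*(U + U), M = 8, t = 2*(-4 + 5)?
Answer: -7508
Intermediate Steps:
t = 2 (t = 2*1 = 2)
a(q) = 8 - q
Y(J, U) = 4*U**2 (Y(J, U) = 2*(U*(U + U)) = 2*(U*(2*U)) = 2*(2*U**2) = 4*U**2)
((-890 - 993) + a(t))*Y(10, 1) = ((-890 - 993) + (8 - 1*2))*(4*1**2) = (-1883 + (8 - 2))*(4*1) = (-1883 + 6)*4 = -1877*4 = -7508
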